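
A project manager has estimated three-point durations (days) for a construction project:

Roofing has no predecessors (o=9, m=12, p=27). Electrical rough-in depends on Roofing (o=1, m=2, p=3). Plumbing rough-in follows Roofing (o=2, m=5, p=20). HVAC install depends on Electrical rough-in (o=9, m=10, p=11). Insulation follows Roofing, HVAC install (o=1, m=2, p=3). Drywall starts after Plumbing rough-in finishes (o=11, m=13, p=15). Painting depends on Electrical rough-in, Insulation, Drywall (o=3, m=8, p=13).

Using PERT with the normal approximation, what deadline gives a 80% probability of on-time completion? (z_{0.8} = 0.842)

45.9 days

te_Roofing = (9 + 4·12 + 27)/6 = 84/6 = 14; σ²_Roofing = ((27−9)/6)² = 9.000
te_Electrical rough-in = (1 + 4·2 + 3)/6 = 12/6 = 2; σ²_Electrical rough-in = ((3−1)/6)² = 0.111
te_Plumbing rough-in = (2 + 4·5 + 20)/6 = 42/6 = 7; σ²_Plumbing rough-in = ((20−2)/6)² = 9.000
te_HVAC install = (9 + 4·10 + 11)/6 = 60/6 = 10; σ²_HVAC install = ((11−9)/6)² = 0.111
te_Insulation = (1 + 4·2 + 3)/6 = 12/6 = 2; σ²_Insulation = ((3−1)/6)² = 0.111
te_Drywall = (11 + 4·13 + 15)/6 = 78/6 = 13; σ²_Drywall = ((15−11)/6)² = 0.444
te_Painting = (3 + 4·8 + 13)/6 = 48/6 = 8; σ²_Painting = ((13−3)/6)² = 2.778

Forward pass:
ES_Roofing = 0; EF_Roofing = 14
ES_Electrical rough-in = 14; EF_Electrical rough-in = 14+2 = 16
ES_Plumbing rough-in = 14; EF_Plumbing rough-in = 14+7 = 21
ES_HVAC install = 16; EF_HVAC install = 16+10 = 26
ES_Insulation = max(EF_Roofing=14, EF_HVAC install=26) = 26; EF_Insulation = 26+2 = 28
ES_Drywall = 21; EF_Drywall = 21+13 = 34
ES_Painting = max(EF_Electrical rough-in=16, EF_Insulation=28, EF_Drywall=34) = 34; EF_Painting = 34+8 = 42
Expected project duration μ = 42 days. Critical path: Roofing → Plumbing rough-in → Drywall → Painting.

Variance along critical path = 9.000 + 9.000 + 0.444 + 2.778 = 21.222; σ = 4.607 days.
D = μ + z·σ = 42 + 0.842·4.607 = 45.9 days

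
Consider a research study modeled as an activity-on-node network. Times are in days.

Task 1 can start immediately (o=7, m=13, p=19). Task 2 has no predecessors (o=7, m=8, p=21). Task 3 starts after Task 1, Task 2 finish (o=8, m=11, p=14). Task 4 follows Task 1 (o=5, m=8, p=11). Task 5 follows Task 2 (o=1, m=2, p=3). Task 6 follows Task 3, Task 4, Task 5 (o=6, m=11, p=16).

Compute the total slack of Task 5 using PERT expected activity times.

12 days

te_Task 1 = (7 + 4·13 + 19)/6 = 78/6 = 13
te_Task 2 = (7 + 4·8 + 21)/6 = 60/6 = 10
te_Task 3 = (8 + 4·11 + 14)/6 = 66/6 = 11
te_Task 4 = (5 + 4·8 + 11)/6 = 48/6 = 8
te_Task 5 = (1 + 4·2 + 3)/6 = 12/6 = 2
te_Task 6 = (6 + 4·11 + 16)/6 = 66/6 = 11

Forward pass:
ES_Task 1 = 0; EF_Task 1 = 13
ES_Task 2 = 0; EF_Task 2 = 10
ES_Task 3 = max(EF_Task 1=13, EF_Task 2=10) = 13; EF_Task 3 = 13+11 = 24
ES_Task 4 = 13; EF_Task 4 = 13+8 = 21
ES_Task 5 = 10; EF_Task 5 = 10+2 = 12
ES_Task 6 = max(EF_Task 3=24, EF_Task 4=21, EF_Task 5=12) = 24; EF_Task 6 = 24+11 = 35
Expected project duration μ = 35 days. Critical path: Task 1 → Task 3 → Task 6.

Backward pass:
LF_Task 6 = 35; LS_Task 6 = 35−11 = 24
LF_Task 5 = LS_Task 6 = 24; LS_Task 5 = 24−2 = 22
LF_Task 4 = LS_Task 6 = 24; LS_Task 4 = 24−8 = 16
LF_Task 3 = LS_Task 6 = 24; LS_Task 3 = 24−11 = 13
LF_Task 2 = min(LS_Task 3=13, LS_Task 5=22) = 13; LS_Task 2 = 13−10 = 3
LF_Task 1 = min(LS_Task 3=13, LS_Task 4=16) = 13; LS_Task 1 = 13−13 = 0
Slack_Task 5 = LS_Task 5 − ES_Task 5 = 22 − 10 = 12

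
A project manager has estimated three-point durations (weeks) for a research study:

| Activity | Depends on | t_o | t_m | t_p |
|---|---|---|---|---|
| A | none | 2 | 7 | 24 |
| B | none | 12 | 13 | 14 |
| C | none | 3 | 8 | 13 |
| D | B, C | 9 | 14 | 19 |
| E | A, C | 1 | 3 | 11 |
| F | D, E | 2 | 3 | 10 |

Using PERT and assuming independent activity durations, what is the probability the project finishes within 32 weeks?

0.678

te_A = (2 + 4·7 + 24)/6 = 54/6 = 9; σ²_A = ((24−2)/6)² = 13.444
te_B = (12 + 4·13 + 14)/6 = 78/6 = 13; σ²_B = ((14−12)/6)² = 0.111
te_C = (3 + 4·8 + 13)/6 = 48/6 = 8; σ²_C = ((13−3)/6)² = 2.778
te_D = (9 + 4·14 + 19)/6 = 84/6 = 14; σ²_D = ((19−9)/6)² = 2.778
te_E = (1 + 4·3 + 11)/6 = 24/6 = 4; σ²_E = ((11−1)/6)² = 2.778
te_F = (2 + 4·3 + 10)/6 = 24/6 = 4; σ²_F = ((10−2)/6)² = 1.778

Forward pass:
ES_A = 0; EF_A = 9
ES_B = 0; EF_B = 13
ES_C = 0; EF_C = 8
ES_D = max(EF_B=13, EF_C=8) = 13; EF_D = 13+14 = 27
ES_E = max(EF_A=9, EF_C=8) = 9; EF_E = 9+4 = 13
ES_F = max(EF_D=27, EF_E=13) = 27; EF_F = 27+4 = 31
Expected project duration μ = 31 weeks. Critical path: B → D → F.

Variance along critical path = 0.111 + 2.778 + 1.778 = 4.667; σ = √4.667 = 2.160 weeks.
Z = (32 − 31) / 2.160 = 0.463
P(T ≤ 32) = Φ(0.463) ≈ 0.678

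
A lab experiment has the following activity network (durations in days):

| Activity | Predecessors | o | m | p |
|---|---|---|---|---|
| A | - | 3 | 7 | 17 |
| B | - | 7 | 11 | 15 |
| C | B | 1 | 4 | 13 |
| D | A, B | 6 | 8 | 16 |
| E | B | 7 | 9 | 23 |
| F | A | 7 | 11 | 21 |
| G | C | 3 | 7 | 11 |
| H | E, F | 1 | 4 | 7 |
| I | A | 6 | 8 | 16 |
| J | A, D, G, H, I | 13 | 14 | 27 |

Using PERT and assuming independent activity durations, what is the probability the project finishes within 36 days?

te_A = (3 + 4·7 + 17)/6 = 48/6 = 8; σ²_A = ((17−3)/6)² = 5.444
te_B = (7 + 4·11 + 15)/6 = 66/6 = 11; σ²_B = ((15−7)/6)² = 1.778
te_C = (1 + 4·4 + 13)/6 = 30/6 = 5; σ²_C = ((13−1)/6)² = 4.000
te_D = (6 + 4·8 + 16)/6 = 54/6 = 9; σ²_D = ((16−6)/6)² = 2.778
te_E = (7 + 4·9 + 23)/6 = 66/6 = 11; σ²_E = ((23−7)/6)² = 7.111
te_F = (7 + 4·11 + 21)/6 = 72/6 = 12; σ²_F = ((21−7)/6)² = 5.444
te_G = (3 + 4·7 + 11)/6 = 42/6 = 7; σ²_G = ((11−3)/6)² = 1.778
te_H = (1 + 4·4 + 7)/6 = 24/6 = 4; σ²_H = ((7−1)/6)² = 1.000
te_I = (6 + 4·8 + 16)/6 = 54/6 = 9; σ²_I = ((16−6)/6)² = 2.778
te_J = (13 + 4·14 + 27)/6 = 96/6 = 16; σ²_J = ((27−13)/6)² = 5.444

Forward pass:
ES_A = 0; EF_A = 8
ES_B = 0; EF_B = 11
ES_C = 11; EF_C = 11+5 = 16
ES_D = max(EF_A=8, EF_B=11) = 11; EF_D = 11+9 = 20
ES_E = 11; EF_E = 11+11 = 22
ES_F = 8; EF_F = 8+12 = 20
ES_G = 16; EF_G = 16+7 = 23
ES_H = max(EF_E=22, EF_F=20) = 22; EF_H = 22+4 = 26
ES_I = 8; EF_I = 8+9 = 17
ES_J = max(EF_A=8, EF_D=20, EF_G=23, EF_H=26, EF_I=17) = 26; EF_J = 26+16 = 42
Expected project duration μ = 42 days. Critical path: B → E → H → J.

Variance along critical path = 1.778 + 7.111 + 1.000 + 5.444 = 15.333; σ = √15.333 = 3.916 days.
Z = (36 − 42) / 3.916 = -1.532
P(T ≤ 36) = Φ(-1.532) ≈ 0.063

0.063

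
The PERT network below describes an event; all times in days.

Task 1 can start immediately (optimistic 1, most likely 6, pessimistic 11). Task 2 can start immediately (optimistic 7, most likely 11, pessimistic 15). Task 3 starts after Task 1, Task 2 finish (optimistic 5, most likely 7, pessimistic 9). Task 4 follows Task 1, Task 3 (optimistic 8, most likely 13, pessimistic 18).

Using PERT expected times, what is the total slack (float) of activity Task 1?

5 days

te_Task 1 = (1 + 4·6 + 11)/6 = 36/6 = 6
te_Task 2 = (7 + 4·11 + 15)/6 = 66/6 = 11
te_Task 3 = (5 + 4·7 + 9)/6 = 42/6 = 7
te_Task 4 = (8 + 4·13 + 18)/6 = 78/6 = 13

Forward pass:
ES_Task 1 = 0; EF_Task 1 = 6
ES_Task 2 = 0; EF_Task 2 = 11
ES_Task 3 = max(EF_Task 1=6, EF_Task 2=11) = 11; EF_Task 3 = 11+7 = 18
ES_Task 4 = max(EF_Task 1=6, EF_Task 3=18) = 18; EF_Task 4 = 18+13 = 31
Expected project duration μ = 31 days. Critical path: Task 2 → Task 3 → Task 4.

Backward pass:
LF_Task 4 = 31; LS_Task 4 = 31−13 = 18
LF_Task 3 = LS_Task 4 = 18; LS_Task 3 = 18−7 = 11
LF_Task 2 = LS_Task 3 = 11; LS_Task 2 = 11−11 = 0
LF_Task 1 = min(LS_Task 3=11, LS_Task 4=18) = 11; LS_Task 1 = 11−6 = 5
Slack_Task 1 = LS_Task 1 − ES_Task 1 = 5 − 0 = 5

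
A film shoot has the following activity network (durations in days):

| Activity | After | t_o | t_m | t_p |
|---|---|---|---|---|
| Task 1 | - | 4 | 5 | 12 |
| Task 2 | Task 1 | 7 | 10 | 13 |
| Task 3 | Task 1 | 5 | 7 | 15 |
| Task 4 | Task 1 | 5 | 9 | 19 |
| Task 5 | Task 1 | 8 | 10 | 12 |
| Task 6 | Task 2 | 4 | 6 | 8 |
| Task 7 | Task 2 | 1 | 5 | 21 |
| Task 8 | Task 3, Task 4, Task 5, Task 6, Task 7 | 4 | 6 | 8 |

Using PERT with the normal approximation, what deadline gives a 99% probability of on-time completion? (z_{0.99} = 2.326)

37.8 days

te_Task 1 = (4 + 4·5 + 12)/6 = 36/6 = 6; σ²_Task 1 = ((12−4)/6)² = 1.778
te_Task 2 = (7 + 4·10 + 13)/6 = 60/6 = 10; σ²_Task 2 = ((13−7)/6)² = 1.000
te_Task 3 = (5 + 4·7 + 15)/6 = 48/6 = 8; σ²_Task 3 = ((15−5)/6)² = 2.778
te_Task 4 = (5 + 4·9 + 19)/6 = 60/6 = 10; σ²_Task 4 = ((19−5)/6)² = 5.444
te_Task 5 = (8 + 4·10 + 12)/6 = 60/6 = 10; σ²_Task 5 = ((12−8)/6)² = 0.444
te_Task 6 = (4 + 4·6 + 8)/6 = 36/6 = 6; σ²_Task 6 = ((8−4)/6)² = 0.444
te_Task 7 = (1 + 4·5 + 21)/6 = 42/6 = 7; σ²_Task 7 = ((21−1)/6)² = 11.111
te_Task 8 = (4 + 4·6 + 8)/6 = 36/6 = 6; σ²_Task 8 = ((8−4)/6)² = 0.444

Forward pass:
ES_Task 1 = 0; EF_Task 1 = 6
ES_Task 2 = 6; EF_Task 2 = 6+10 = 16
ES_Task 3 = 6; EF_Task 3 = 6+8 = 14
ES_Task 4 = 6; EF_Task 4 = 6+10 = 16
ES_Task 5 = 6; EF_Task 5 = 6+10 = 16
ES_Task 6 = 16; EF_Task 6 = 16+6 = 22
ES_Task 7 = 16; EF_Task 7 = 16+7 = 23
ES_Task 8 = max(EF_Task 3=14, EF_Task 4=16, EF_Task 5=16, EF_Task 6=22, EF_Task 7=23) = 23; EF_Task 8 = 23+6 = 29
Expected project duration μ = 29 days. Critical path: Task 1 → Task 2 → Task 7 → Task 8.

Variance along critical path = 1.778 + 1.000 + 11.111 + 0.444 = 14.333; σ = 3.786 days.
D = μ + z·σ = 29 + 2.326·3.786 = 37.8 days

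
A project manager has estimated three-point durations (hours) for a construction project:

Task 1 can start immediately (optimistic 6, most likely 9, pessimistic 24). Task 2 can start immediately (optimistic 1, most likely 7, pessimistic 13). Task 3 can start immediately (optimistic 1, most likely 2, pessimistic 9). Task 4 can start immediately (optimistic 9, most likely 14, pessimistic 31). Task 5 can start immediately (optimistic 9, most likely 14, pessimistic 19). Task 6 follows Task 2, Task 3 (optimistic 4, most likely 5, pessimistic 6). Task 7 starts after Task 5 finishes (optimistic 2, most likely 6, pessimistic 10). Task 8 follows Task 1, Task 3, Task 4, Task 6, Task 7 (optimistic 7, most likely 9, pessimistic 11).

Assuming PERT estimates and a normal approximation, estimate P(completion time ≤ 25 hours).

te_Task 1 = (6 + 4·9 + 24)/6 = 66/6 = 11; σ²_Task 1 = ((24−6)/6)² = 9.000
te_Task 2 = (1 + 4·7 + 13)/6 = 42/6 = 7; σ²_Task 2 = ((13−1)/6)² = 4.000
te_Task 3 = (1 + 4·2 + 9)/6 = 18/6 = 3; σ²_Task 3 = ((9−1)/6)² = 1.778
te_Task 4 = (9 + 4·14 + 31)/6 = 96/6 = 16; σ²_Task 4 = ((31−9)/6)² = 13.444
te_Task 5 = (9 + 4·14 + 19)/6 = 84/6 = 14; σ²_Task 5 = ((19−9)/6)² = 2.778
te_Task 6 = (4 + 4·5 + 6)/6 = 30/6 = 5; σ²_Task 6 = ((6−4)/6)² = 0.111
te_Task 7 = (2 + 4·6 + 10)/6 = 36/6 = 6; σ²_Task 7 = ((10−2)/6)² = 1.778
te_Task 8 = (7 + 4·9 + 11)/6 = 54/6 = 9; σ²_Task 8 = ((11−7)/6)² = 0.444

Forward pass:
ES_Task 1 = 0; EF_Task 1 = 11
ES_Task 2 = 0; EF_Task 2 = 7
ES_Task 3 = 0; EF_Task 3 = 3
ES_Task 4 = 0; EF_Task 4 = 16
ES_Task 5 = 0; EF_Task 5 = 14
ES_Task 6 = max(EF_Task 2=7, EF_Task 3=3) = 7; EF_Task 6 = 7+5 = 12
ES_Task 7 = 14; EF_Task 7 = 14+6 = 20
ES_Task 8 = max(EF_Task 1=11, EF_Task 3=3, EF_Task 4=16, EF_Task 6=12, EF_Task 7=20) = 20; EF_Task 8 = 20+9 = 29
Expected project duration μ = 29 hours. Critical path: Task 5 → Task 7 → Task 8.

Variance along critical path = 2.778 + 1.778 + 0.444 = 5.000; σ = √5.000 = 2.236 hours.
Z = (25 − 29) / 2.236 = -1.789
P(T ≤ 25) = Φ(-1.789) ≈ 0.037

0.037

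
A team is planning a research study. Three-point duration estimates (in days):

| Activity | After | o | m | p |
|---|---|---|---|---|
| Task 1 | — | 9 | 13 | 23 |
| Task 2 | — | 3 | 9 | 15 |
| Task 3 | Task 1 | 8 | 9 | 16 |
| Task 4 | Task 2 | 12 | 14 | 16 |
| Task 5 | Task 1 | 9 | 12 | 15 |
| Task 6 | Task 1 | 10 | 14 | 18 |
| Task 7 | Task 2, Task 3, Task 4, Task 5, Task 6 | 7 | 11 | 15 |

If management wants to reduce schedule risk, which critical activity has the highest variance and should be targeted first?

Task 1

te_Task 1 = (9 + 4·13 + 23)/6 = 84/6 = 14; σ²_Task 1 = ((23−9)/6)² = 5.444
te_Task 2 = (3 + 4·9 + 15)/6 = 54/6 = 9; σ²_Task 2 = ((15−3)/6)² = 4.000
te_Task 3 = (8 + 4·9 + 16)/6 = 60/6 = 10; σ²_Task 3 = ((16−8)/6)² = 1.778
te_Task 4 = (12 + 4·14 + 16)/6 = 84/6 = 14; σ²_Task 4 = ((16−12)/6)² = 0.444
te_Task 5 = (9 + 4·12 + 15)/6 = 72/6 = 12; σ²_Task 5 = ((15−9)/6)² = 1.000
te_Task 6 = (10 + 4·14 + 18)/6 = 84/6 = 14; σ²_Task 6 = ((18−10)/6)² = 1.778
te_Task 7 = (7 + 4·11 + 15)/6 = 66/6 = 11; σ²_Task 7 = ((15−7)/6)² = 1.778

Forward pass:
ES_Task 1 = 0; EF_Task 1 = 14
ES_Task 2 = 0; EF_Task 2 = 9
ES_Task 3 = 14; EF_Task 3 = 14+10 = 24
ES_Task 4 = 9; EF_Task 4 = 9+14 = 23
ES_Task 5 = 14; EF_Task 5 = 14+12 = 26
ES_Task 6 = 14; EF_Task 6 = 14+14 = 28
ES_Task 7 = max(EF_Task 2=9, EF_Task 3=24, EF_Task 4=23, EF_Task 5=26, EF_Task 6=28) = 28; EF_Task 7 = 28+11 = 39
Expected project duration μ = 39 days. Critical path: Task 1 → Task 6 → Task 7.

Variances on critical path: σ²_Task 1=5.444, σ²_Task 6=1.778, σ²_Task 7=1.778.
Largest is σ²_Task 1 = 5.444.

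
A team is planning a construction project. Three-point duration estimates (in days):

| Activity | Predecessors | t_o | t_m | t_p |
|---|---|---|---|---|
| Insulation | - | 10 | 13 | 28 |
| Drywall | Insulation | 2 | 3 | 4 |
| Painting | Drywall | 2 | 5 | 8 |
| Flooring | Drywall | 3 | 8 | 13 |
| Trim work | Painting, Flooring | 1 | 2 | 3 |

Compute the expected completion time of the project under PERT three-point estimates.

28 days

te_Insulation = (10 + 4·13 + 28)/6 = 90/6 = 15
te_Drywall = (2 + 4·3 + 4)/6 = 18/6 = 3
te_Painting = (2 + 4·5 + 8)/6 = 30/6 = 5
te_Flooring = (3 + 4·8 + 13)/6 = 48/6 = 8
te_Trim work = (1 + 4·2 + 3)/6 = 12/6 = 2

Forward pass:
ES_Insulation = 0; EF_Insulation = 15
ES_Drywall = 15; EF_Drywall = 15+3 = 18
ES_Painting = 18; EF_Painting = 18+5 = 23
ES_Flooring = 18; EF_Flooring = 18+8 = 26
ES_Trim work = max(EF_Painting=23, EF_Flooring=26) = 26; EF_Trim work = 26+2 = 28
Expected project duration μ = 28 days. Critical path: Insulation → Drywall → Flooring → Trim work.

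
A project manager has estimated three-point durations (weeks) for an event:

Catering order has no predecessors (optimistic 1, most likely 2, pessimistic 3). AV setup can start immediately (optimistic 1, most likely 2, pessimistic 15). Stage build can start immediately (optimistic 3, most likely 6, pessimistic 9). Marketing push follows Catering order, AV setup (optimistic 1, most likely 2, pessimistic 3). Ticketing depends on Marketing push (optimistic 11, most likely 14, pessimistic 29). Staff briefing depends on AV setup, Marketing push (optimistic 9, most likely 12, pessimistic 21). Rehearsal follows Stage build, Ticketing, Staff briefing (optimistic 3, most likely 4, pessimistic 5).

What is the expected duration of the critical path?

26 weeks

te_Catering order = (1 + 4·2 + 3)/6 = 12/6 = 2
te_AV setup = (1 + 4·2 + 15)/6 = 24/6 = 4
te_Stage build = (3 + 4·6 + 9)/6 = 36/6 = 6
te_Marketing push = (1 + 4·2 + 3)/6 = 12/6 = 2
te_Ticketing = (11 + 4·14 + 29)/6 = 96/6 = 16
te_Staff briefing = (9 + 4·12 + 21)/6 = 78/6 = 13
te_Rehearsal = (3 + 4·4 + 5)/6 = 24/6 = 4

Forward pass:
ES_Catering order = 0; EF_Catering order = 2
ES_AV setup = 0; EF_AV setup = 4
ES_Stage build = 0; EF_Stage build = 6
ES_Marketing push = max(EF_Catering order=2, EF_AV setup=4) = 4; EF_Marketing push = 4+2 = 6
ES_Ticketing = 6; EF_Ticketing = 6+16 = 22
ES_Staff briefing = max(EF_AV setup=4, EF_Marketing push=6) = 6; EF_Staff briefing = 6+13 = 19
ES_Rehearsal = max(EF_Stage build=6, EF_Ticketing=22, EF_Staff briefing=19) = 22; EF_Rehearsal = 22+4 = 26
Expected project duration μ = 26 weeks. Critical path: AV setup → Marketing push → Ticketing → Rehearsal.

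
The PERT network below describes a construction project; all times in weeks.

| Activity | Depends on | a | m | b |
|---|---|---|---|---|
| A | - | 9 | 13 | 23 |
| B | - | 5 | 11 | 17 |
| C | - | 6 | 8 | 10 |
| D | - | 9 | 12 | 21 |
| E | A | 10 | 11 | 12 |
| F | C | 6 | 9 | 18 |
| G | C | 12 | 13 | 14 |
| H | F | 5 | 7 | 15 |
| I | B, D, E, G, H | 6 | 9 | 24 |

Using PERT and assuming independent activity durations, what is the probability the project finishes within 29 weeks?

0.024

te_A = (9 + 4·13 + 23)/6 = 84/6 = 14; σ²_A = ((23−9)/6)² = 5.444
te_B = (5 + 4·11 + 17)/6 = 66/6 = 11; σ²_B = ((17−5)/6)² = 4.000
te_C = (6 + 4·8 + 10)/6 = 48/6 = 8; σ²_C = ((10−6)/6)² = 0.444
te_D = (9 + 4·12 + 21)/6 = 78/6 = 13; σ²_D = ((21−9)/6)² = 4.000
te_E = (10 + 4·11 + 12)/6 = 66/6 = 11; σ²_E = ((12−10)/6)² = 0.111
te_F = (6 + 4·9 + 18)/6 = 60/6 = 10; σ²_F = ((18−6)/6)² = 4.000
te_G = (12 + 4·13 + 14)/6 = 78/6 = 13; σ²_G = ((14−12)/6)² = 0.111
te_H = (5 + 4·7 + 15)/6 = 48/6 = 8; σ²_H = ((15−5)/6)² = 2.778
te_I = (6 + 4·9 + 24)/6 = 66/6 = 11; σ²_I = ((24−6)/6)² = 9.000

Forward pass:
ES_A = 0; EF_A = 14
ES_B = 0; EF_B = 11
ES_C = 0; EF_C = 8
ES_D = 0; EF_D = 13
ES_E = 14; EF_E = 14+11 = 25
ES_F = 8; EF_F = 8+10 = 18
ES_G = 8; EF_G = 8+13 = 21
ES_H = 18; EF_H = 18+8 = 26
ES_I = max(EF_B=11, EF_D=13, EF_E=25, EF_G=21, EF_H=26) = 26; EF_I = 26+11 = 37
Expected project duration μ = 37 weeks. Critical path: C → F → H → I.

Variance along critical path = 0.444 + 4.000 + 2.778 + 9.000 = 16.222; σ = √16.222 = 4.028 weeks.
Z = (29 − 37) / 4.028 = -1.986
P(T ≤ 29) = Φ(-1.986) ≈ 0.024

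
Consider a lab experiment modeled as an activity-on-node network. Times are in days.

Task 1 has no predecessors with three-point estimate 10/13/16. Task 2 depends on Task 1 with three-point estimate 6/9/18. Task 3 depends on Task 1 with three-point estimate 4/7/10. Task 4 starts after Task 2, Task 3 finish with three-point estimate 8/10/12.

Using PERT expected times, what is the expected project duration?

te_Task 1 = (10 + 4·13 + 16)/6 = 78/6 = 13
te_Task 2 = (6 + 4·9 + 18)/6 = 60/6 = 10
te_Task 3 = (4 + 4·7 + 10)/6 = 42/6 = 7
te_Task 4 = (8 + 4·10 + 12)/6 = 60/6 = 10

Forward pass:
ES_Task 1 = 0; EF_Task 1 = 13
ES_Task 2 = 13; EF_Task 2 = 13+10 = 23
ES_Task 3 = 13; EF_Task 3 = 13+7 = 20
ES_Task 4 = max(EF_Task 2=23, EF_Task 3=20) = 23; EF_Task 4 = 23+10 = 33
Expected project duration μ = 33 days. Critical path: Task 1 → Task 2 → Task 4.

33 days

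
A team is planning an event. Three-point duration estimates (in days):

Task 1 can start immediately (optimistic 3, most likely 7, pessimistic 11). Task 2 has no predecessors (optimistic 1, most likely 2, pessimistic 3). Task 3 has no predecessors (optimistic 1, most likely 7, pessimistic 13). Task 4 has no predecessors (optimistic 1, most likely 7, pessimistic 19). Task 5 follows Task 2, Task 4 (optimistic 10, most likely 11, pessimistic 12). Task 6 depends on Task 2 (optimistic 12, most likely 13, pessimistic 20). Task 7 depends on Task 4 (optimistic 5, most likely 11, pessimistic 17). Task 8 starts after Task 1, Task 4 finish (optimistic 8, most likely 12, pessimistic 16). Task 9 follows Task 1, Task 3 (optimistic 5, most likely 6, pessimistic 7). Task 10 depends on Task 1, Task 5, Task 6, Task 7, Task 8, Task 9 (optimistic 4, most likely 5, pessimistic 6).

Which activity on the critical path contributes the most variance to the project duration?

te_Task 1 = (3 + 4·7 + 11)/6 = 42/6 = 7; σ²_Task 1 = ((11−3)/6)² = 1.778
te_Task 2 = (1 + 4·2 + 3)/6 = 12/6 = 2; σ²_Task 2 = ((3−1)/6)² = 0.111
te_Task 3 = (1 + 4·7 + 13)/6 = 42/6 = 7; σ²_Task 3 = ((13−1)/6)² = 4.000
te_Task 4 = (1 + 4·7 + 19)/6 = 48/6 = 8; σ²_Task 4 = ((19−1)/6)² = 9.000
te_Task 5 = (10 + 4·11 + 12)/6 = 66/6 = 11; σ²_Task 5 = ((12−10)/6)² = 0.111
te_Task 6 = (12 + 4·13 + 20)/6 = 84/6 = 14; σ²_Task 6 = ((20−12)/6)² = 1.778
te_Task 7 = (5 + 4·11 + 17)/6 = 66/6 = 11; σ²_Task 7 = ((17−5)/6)² = 4.000
te_Task 8 = (8 + 4·12 + 16)/6 = 72/6 = 12; σ²_Task 8 = ((16−8)/6)² = 1.778
te_Task 9 = (5 + 4·6 + 7)/6 = 36/6 = 6; σ²_Task 9 = ((7−5)/6)² = 0.111
te_Task 10 = (4 + 4·5 + 6)/6 = 30/6 = 5; σ²_Task 10 = ((6−4)/6)² = 0.111

Forward pass:
ES_Task 1 = 0; EF_Task 1 = 7
ES_Task 2 = 0; EF_Task 2 = 2
ES_Task 3 = 0; EF_Task 3 = 7
ES_Task 4 = 0; EF_Task 4 = 8
ES_Task 5 = max(EF_Task 2=2, EF_Task 4=8) = 8; EF_Task 5 = 8+11 = 19
ES_Task 6 = 2; EF_Task 6 = 2+14 = 16
ES_Task 7 = 8; EF_Task 7 = 8+11 = 19
ES_Task 8 = max(EF_Task 1=7, EF_Task 4=8) = 8; EF_Task 8 = 8+12 = 20
ES_Task 9 = max(EF_Task 1=7, EF_Task 3=7) = 7; EF_Task 9 = 7+6 = 13
ES_Task 10 = max(EF_Task 1=7, EF_Task 5=19, EF_Task 6=16, EF_Task 7=19, EF_Task 8=20, EF_Task 9=13) = 20; EF_Task 10 = 20+5 = 25
Expected project duration μ = 25 days. Critical path: Task 4 → Task 8 → Task 10.

Variances on critical path: σ²_Task 4=9.000, σ²_Task 8=1.778, σ²_Task 10=0.111.
Largest is σ²_Task 4 = 9.000.

Task 4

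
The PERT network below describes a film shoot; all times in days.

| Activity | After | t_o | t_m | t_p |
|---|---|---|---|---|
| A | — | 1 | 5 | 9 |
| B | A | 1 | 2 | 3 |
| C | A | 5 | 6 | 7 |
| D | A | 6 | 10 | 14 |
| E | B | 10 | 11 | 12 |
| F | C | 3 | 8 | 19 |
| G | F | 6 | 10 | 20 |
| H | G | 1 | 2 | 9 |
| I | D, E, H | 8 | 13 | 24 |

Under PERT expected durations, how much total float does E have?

16 days

te_A = (1 + 4·5 + 9)/6 = 30/6 = 5
te_B = (1 + 4·2 + 3)/6 = 12/6 = 2
te_C = (5 + 4·6 + 7)/6 = 36/6 = 6
te_D = (6 + 4·10 + 14)/6 = 60/6 = 10
te_E = (10 + 4·11 + 12)/6 = 66/6 = 11
te_F = (3 + 4·8 + 19)/6 = 54/6 = 9
te_G = (6 + 4·10 + 20)/6 = 66/6 = 11
te_H = (1 + 4·2 + 9)/6 = 18/6 = 3
te_I = (8 + 4·13 + 24)/6 = 84/6 = 14

Forward pass:
ES_A = 0; EF_A = 5
ES_B = 5; EF_B = 5+2 = 7
ES_C = 5; EF_C = 5+6 = 11
ES_D = 5; EF_D = 5+10 = 15
ES_E = 7; EF_E = 7+11 = 18
ES_F = 11; EF_F = 11+9 = 20
ES_G = 20; EF_G = 20+11 = 31
ES_H = 31; EF_H = 31+3 = 34
ES_I = max(EF_D=15, EF_E=18, EF_H=34) = 34; EF_I = 34+14 = 48
Expected project duration μ = 48 days. Critical path: A → C → F → G → H → I.

Backward pass:
LF_I = 48; LS_I = 48−14 = 34
LF_H = LS_I = 34; LS_H = 34−3 = 31
LF_G = LS_H = 31; LS_G = 31−11 = 20
LF_F = LS_G = 20; LS_F = 20−9 = 11
LF_E = LS_I = 34; LS_E = 34−11 = 23
LF_D = LS_I = 34; LS_D = 34−10 = 24
LF_C = LS_F = 11; LS_C = 11−6 = 5
LF_B = LS_E = 23; LS_B = 23−2 = 21
LF_A = min(LS_B=21, LS_C=5, LS_D=24) = 5; LS_A = 5−5 = 0
Slack_E = LS_E − ES_E = 23 − 7 = 16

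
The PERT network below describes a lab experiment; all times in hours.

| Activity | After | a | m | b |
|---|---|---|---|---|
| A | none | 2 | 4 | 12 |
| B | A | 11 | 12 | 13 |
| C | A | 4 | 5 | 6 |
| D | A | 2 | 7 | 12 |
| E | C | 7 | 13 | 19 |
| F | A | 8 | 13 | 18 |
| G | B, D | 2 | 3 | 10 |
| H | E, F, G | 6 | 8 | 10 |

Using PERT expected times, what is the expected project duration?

te_A = (2 + 4·4 + 12)/6 = 30/6 = 5
te_B = (11 + 4·12 + 13)/6 = 72/6 = 12
te_C = (4 + 4·5 + 6)/6 = 30/6 = 5
te_D = (2 + 4·7 + 12)/6 = 42/6 = 7
te_E = (7 + 4·13 + 19)/6 = 78/6 = 13
te_F = (8 + 4·13 + 18)/6 = 78/6 = 13
te_G = (2 + 4·3 + 10)/6 = 24/6 = 4
te_H = (6 + 4·8 + 10)/6 = 48/6 = 8

Forward pass:
ES_A = 0; EF_A = 5
ES_B = 5; EF_B = 5+12 = 17
ES_C = 5; EF_C = 5+5 = 10
ES_D = 5; EF_D = 5+7 = 12
ES_E = 10; EF_E = 10+13 = 23
ES_F = 5; EF_F = 5+13 = 18
ES_G = max(EF_B=17, EF_D=12) = 17; EF_G = 17+4 = 21
ES_H = max(EF_E=23, EF_F=18, EF_G=21) = 23; EF_H = 23+8 = 31
Expected project duration μ = 31 hours. Critical path: A → C → E → H.

31 hours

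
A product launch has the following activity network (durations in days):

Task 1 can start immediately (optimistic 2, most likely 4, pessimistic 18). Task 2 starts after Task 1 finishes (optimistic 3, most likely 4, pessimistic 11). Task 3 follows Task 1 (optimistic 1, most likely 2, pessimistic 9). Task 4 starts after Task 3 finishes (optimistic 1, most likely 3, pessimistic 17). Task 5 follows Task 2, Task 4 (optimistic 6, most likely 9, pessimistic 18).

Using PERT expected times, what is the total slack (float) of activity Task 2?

3 days

te_Task 1 = (2 + 4·4 + 18)/6 = 36/6 = 6
te_Task 2 = (3 + 4·4 + 11)/6 = 30/6 = 5
te_Task 3 = (1 + 4·2 + 9)/6 = 18/6 = 3
te_Task 4 = (1 + 4·3 + 17)/6 = 30/6 = 5
te_Task 5 = (6 + 4·9 + 18)/6 = 60/6 = 10

Forward pass:
ES_Task 1 = 0; EF_Task 1 = 6
ES_Task 2 = 6; EF_Task 2 = 6+5 = 11
ES_Task 3 = 6; EF_Task 3 = 6+3 = 9
ES_Task 4 = 9; EF_Task 4 = 9+5 = 14
ES_Task 5 = max(EF_Task 2=11, EF_Task 4=14) = 14; EF_Task 5 = 14+10 = 24
Expected project duration μ = 24 days. Critical path: Task 1 → Task 3 → Task 4 → Task 5.

Backward pass:
LF_Task 5 = 24; LS_Task 5 = 24−10 = 14
LF_Task 4 = LS_Task 5 = 14; LS_Task 4 = 14−5 = 9
LF_Task 3 = LS_Task 4 = 9; LS_Task 3 = 9−3 = 6
LF_Task 2 = LS_Task 5 = 14; LS_Task 2 = 14−5 = 9
LF_Task 1 = min(LS_Task 2=9, LS_Task 3=6) = 6; LS_Task 1 = 6−6 = 0
Slack_Task 2 = LS_Task 2 − ES_Task 2 = 9 − 6 = 3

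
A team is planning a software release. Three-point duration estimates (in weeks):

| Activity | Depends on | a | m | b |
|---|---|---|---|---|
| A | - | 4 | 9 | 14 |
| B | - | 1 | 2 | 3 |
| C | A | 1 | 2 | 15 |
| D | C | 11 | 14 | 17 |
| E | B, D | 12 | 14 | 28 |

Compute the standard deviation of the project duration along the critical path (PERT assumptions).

te_A = (4 + 4·9 + 14)/6 = 54/6 = 9; σ²_A = ((14−4)/6)² = 2.778
te_B = (1 + 4·2 + 3)/6 = 12/6 = 2; σ²_B = ((3−1)/6)² = 0.111
te_C = (1 + 4·2 + 15)/6 = 24/6 = 4; σ²_C = ((15−1)/6)² = 5.444
te_D = (11 + 4·14 + 17)/6 = 84/6 = 14; σ²_D = ((17−11)/6)² = 1.000
te_E = (12 + 4·14 + 28)/6 = 96/6 = 16; σ²_E = ((28−12)/6)² = 7.111

Forward pass:
ES_A = 0; EF_A = 9
ES_B = 0; EF_B = 2
ES_C = 9; EF_C = 9+4 = 13
ES_D = 13; EF_D = 13+14 = 27
ES_E = max(EF_B=2, EF_D=27) = 27; EF_E = 27+16 = 43
Expected project duration μ = 43 weeks. Critical path: A → C → D → E.

Variance along critical path = 2.778 + 5.444 + 1.000 + 7.111 = 16.333
σ = √16.333 = 4.041 weeks

4.04 weeks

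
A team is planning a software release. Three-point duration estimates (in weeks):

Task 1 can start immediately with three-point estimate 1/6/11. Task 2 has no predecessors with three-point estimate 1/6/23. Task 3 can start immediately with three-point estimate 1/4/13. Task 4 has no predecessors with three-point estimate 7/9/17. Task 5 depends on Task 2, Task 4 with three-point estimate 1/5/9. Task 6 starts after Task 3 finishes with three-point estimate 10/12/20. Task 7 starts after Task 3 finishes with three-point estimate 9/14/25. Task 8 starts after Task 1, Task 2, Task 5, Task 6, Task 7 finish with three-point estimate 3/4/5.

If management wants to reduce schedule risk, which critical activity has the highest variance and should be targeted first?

Task 7

te_Task 1 = (1 + 4·6 + 11)/6 = 36/6 = 6; σ²_Task 1 = ((11−1)/6)² = 2.778
te_Task 2 = (1 + 4·6 + 23)/6 = 48/6 = 8; σ²_Task 2 = ((23−1)/6)² = 13.444
te_Task 3 = (1 + 4·4 + 13)/6 = 30/6 = 5; σ²_Task 3 = ((13−1)/6)² = 4.000
te_Task 4 = (7 + 4·9 + 17)/6 = 60/6 = 10; σ²_Task 4 = ((17−7)/6)² = 2.778
te_Task 5 = (1 + 4·5 + 9)/6 = 30/6 = 5; σ²_Task 5 = ((9−1)/6)² = 1.778
te_Task 6 = (10 + 4·12 + 20)/6 = 78/6 = 13; σ²_Task 6 = ((20−10)/6)² = 2.778
te_Task 7 = (9 + 4·14 + 25)/6 = 90/6 = 15; σ²_Task 7 = ((25−9)/6)² = 7.111
te_Task 8 = (3 + 4·4 + 5)/6 = 24/6 = 4; σ²_Task 8 = ((5−3)/6)² = 0.111

Forward pass:
ES_Task 1 = 0; EF_Task 1 = 6
ES_Task 2 = 0; EF_Task 2 = 8
ES_Task 3 = 0; EF_Task 3 = 5
ES_Task 4 = 0; EF_Task 4 = 10
ES_Task 5 = max(EF_Task 2=8, EF_Task 4=10) = 10; EF_Task 5 = 10+5 = 15
ES_Task 6 = 5; EF_Task 6 = 5+13 = 18
ES_Task 7 = 5; EF_Task 7 = 5+15 = 20
ES_Task 8 = max(EF_Task 1=6, EF_Task 2=8, EF_Task 5=15, EF_Task 6=18, EF_Task 7=20) = 20; EF_Task 8 = 20+4 = 24
Expected project duration μ = 24 weeks. Critical path: Task 3 → Task 7 → Task 8.

Variances on critical path: σ²_Task 3=4.000, σ²_Task 7=7.111, σ²_Task 8=0.111.
Largest is σ²_Task 7 = 7.111.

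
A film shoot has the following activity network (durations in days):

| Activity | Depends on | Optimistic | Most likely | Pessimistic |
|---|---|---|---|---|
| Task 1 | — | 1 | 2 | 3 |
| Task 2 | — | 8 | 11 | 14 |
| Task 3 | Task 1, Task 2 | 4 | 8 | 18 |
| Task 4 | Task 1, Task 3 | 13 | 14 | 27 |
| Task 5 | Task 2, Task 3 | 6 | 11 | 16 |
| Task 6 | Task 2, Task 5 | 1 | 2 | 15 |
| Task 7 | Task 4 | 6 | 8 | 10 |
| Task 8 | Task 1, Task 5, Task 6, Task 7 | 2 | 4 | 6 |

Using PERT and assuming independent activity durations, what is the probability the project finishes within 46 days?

te_Task 1 = (1 + 4·2 + 3)/6 = 12/6 = 2; σ²_Task 1 = ((3−1)/6)² = 0.111
te_Task 2 = (8 + 4·11 + 14)/6 = 66/6 = 11; σ²_Task 2 = ((14−8)/6)² = 1.000
te_Task 3 = (4 + 4·8 + 18)/6 = 54/6 = 9; σ²_Task 3 = ((18−4)/6)² = 5.444
te_Task 4 = (13 + 4·14 + 27)/6 = 96/6 = 16; σ²_Task 4 = ((27−13)/6)² = 5.444
te_Task 5 = (6 + 4·11 + 16)/6 = 66/6 = 11; σ²_Task 5 = ((16−6)/6)² = 2.778
te_Task 6 = (1 + 4·2 + 15)/6 = 24/6 = 4; σ²_Task 6 = ((15−1)/6)² = 5.444
te_Task 7 = (6 + 4·8 + 10)/6 = 48/6 = 8; σ²_Task 7 = ((10−6)/6)² = 0.444
te_Task 8 = (2 + 4·4 + 6)/6 = 24/6 = 4; σ²_Task 8 = ((6−2)/6)² = 0.444

Forward pass:
ES_Task 1 = 0; EF_Task 1 = 2
ES_Task 2 = 0; EF_Task 2 = 11
ES_Task 3 = max(EF_Task 1=2, EF_Task 2=11) = 11; EF_Task 3 = 11+9 = 20
ES_Task 4 = max(EF_Task 1=2, EF_Task 3=20) = 20; EF_Task 4 = 20+16 = 36
ES_Task 5 = max(EF_Task 2=11, EF_Task 3=20) = 20; EF_Task 5 = 20+11 = 31
ES_Task 6 = max(EF_Task 2=11, EF_Task 5=31) = 31; EF_Task 6 = 31+4 = 35
ES_Task 7 = 36; EF_Task 7 = 36+8 = 44
ES_Task 8 = max(EF_Task 1=2, EF_Task 5=31, EF_Task 6=35, EF_Task 7=44) = 44; EF_Task 8 = 44+4 = 48
Expected project duration μ = 48 days. Critical path: Task 2 → Task 3 → Task 4 → Task 7 → Task 8.

Variance along critical path = 1.000 + 5.444 + 5.444 + 0.444 + 0.444 = 12.778; σ = √12.778 = 3.575 days.
Z = (46 − 48) / 3.575 = -0.560
P(T ≤ 46) = Φ(-0.560) ≈ 0.288

0.288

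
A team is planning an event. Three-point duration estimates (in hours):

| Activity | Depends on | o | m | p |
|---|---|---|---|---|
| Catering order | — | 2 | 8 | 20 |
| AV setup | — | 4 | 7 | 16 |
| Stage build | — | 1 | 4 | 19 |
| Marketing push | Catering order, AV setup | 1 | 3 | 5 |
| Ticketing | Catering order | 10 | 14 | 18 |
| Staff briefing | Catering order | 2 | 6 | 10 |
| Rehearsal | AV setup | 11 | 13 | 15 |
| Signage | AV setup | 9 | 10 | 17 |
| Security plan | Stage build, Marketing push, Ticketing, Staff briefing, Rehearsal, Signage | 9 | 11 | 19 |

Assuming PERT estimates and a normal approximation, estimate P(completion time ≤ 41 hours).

0.948

te_Catering order = (2 + 4·8 + 20)/6 = 54/6 = 9; σ²_Catering order = ((20−2)/6)² = 9.000
te_AV setup = (4 + 4·7 + 16)/6 = 48/6 = 8; σ²_AV setup = ((16−4)/6)² = 4.000
te_Stage build = (1 + 4·4 + 19)/6 = 36/6 = 6; σ²_Stage build = ((19−1)/6)² = 9.000
te_Marketing push = (1 + 4·3 + 5)/6 = 18/6 = 3; σ²_Marketing push = ((5−1)/6)² = 0.444
te_Ticketing = (10 + 4·14 + 18)/6 = 84/6 = 14; σ²_Ticketing = ((18−10)/6)² = 1.778
te_Staff briefing = (2 + 4·6 + 10)/6 = 36/6 = 6; σ²_Staff briefing = ((10−2)/6)² = 1.778
te_Rehearsal = (11 + 4·13 + 15)/6 = 78/6 = 13; σ²_Rehearsal = ((15−11)/6)² = 0.444
te_Signage = (9 + 4·10 + 17)/6 = 66/6 = 11; σ²_Signage = ((17−9)/6)² = 1.778
te_Security plan = (9 + 4·11 + 19)/6 = 72/6 = 12; σ²_Security plan = ((19−9)/6)² = 2.778

Forward pass:
ES_Catering order = 0; EF_Catering order = 9
ES_AV setup = 0; EF_AV setup = 8
ES_Stage build = 0; EF_Stage build = 6
ES_Marketing push = max(EF_Catering order=9, EF_AV setup=8) = 9; EF_Marketing push = 9+3 = 12
ES_Ticketing = 9; EF_Ticketing = 9+14 = 23
ES_Staff briefing = 9; EF_Staff briefing = 9+6 = 15
ES_Rehearsal = 8; EF_Rehearsal = 8+13 = 21
ES_Signage = 8; EF_Signage = 8+11 = 19
ES_Security plan = max(EF_Stage build=6, EF_Marketing push=12, EF_Ticketing=23, EF_Staff briefing=15, EF_Rehearsal=21, EF_Signage=19) = 23; EF_Security plan = 23+12 = 35
Expected project duration μ = 35 hours. Critical path: Catering order → Ticketing → Security plan.

Variance along critical path = 9.000 + 1.778 + 2.778 = 13.556; σ = √13.556 = 3.682 hours.
Z = (41 − 35) / 3.682 = 1.630
P(T ≤ 41) = Φ(1.630) ≈ 0.948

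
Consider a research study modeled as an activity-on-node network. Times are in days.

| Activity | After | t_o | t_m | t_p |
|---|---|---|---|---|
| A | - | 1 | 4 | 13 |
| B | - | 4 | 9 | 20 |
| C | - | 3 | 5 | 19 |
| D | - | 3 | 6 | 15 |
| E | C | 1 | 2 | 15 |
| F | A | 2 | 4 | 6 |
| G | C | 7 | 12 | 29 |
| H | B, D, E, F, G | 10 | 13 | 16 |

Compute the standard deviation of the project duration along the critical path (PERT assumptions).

4.64 days

te_A = (1 + 4·4 + 13)/6 = 30/6 = 5; σ²_A = ((13−1)/6)² = 4.000
te_B = (4 + 4·9 + 20)/6 = 60/6 = 10; σ²_B = ((20−4)/6)² = 7.111
te_C = (3 + 4·5 + 19)/6 = 42/6 = 7; σ²_C = ((19−3)/6)² = 7.111
te_D = (3 + 4·6 + 15)/6 = 42/6 = 7; σ²_D = ((15−3)/6)² = 4.000
te_E = (1 + 4·2 + 15)/6 = 24/6 = 4; σ²_E = ((15−1)/6)² = 5.444
te_F = (2 + 4·4 + 6)/6 = 24/6 = 4; σ²_F = ((6−2)/6)² = 0.444
te_G = (7 + 4·12 + 29)/6 = 84/6 = 14; σ²_G = ((29−7)/6)² = 13.444
te_H = (10 + 4·13 + 16)/6 = 78/6 = 13; σ²_H = ((16−10)/6)² = 1.000

Forward pass:
ES_A = 0; EF_A = 5
ES_B = 0; EF_B = 10
ES_C = 0; EF_C = 7
ES_D = 0; EF_D = 7
ES_E = 7; EF_E = 7+4 = 11
ES_F = 5; EF_F = 5+4 = 9
ES_G = 7; EF_G = 7+14 = 21
ES_H = max(EF_B=10, EF_D=7, EF_E=11, EF_F=9, EF_G=21) = 21; EF_H = 21+13 = 34
Expected project duration μ = 34 days. Critical path: C → G → H.

Variance along critical path = 7.111 + 13.444 + 1.000 = 21.556
σ = √21.556 = 4.643 days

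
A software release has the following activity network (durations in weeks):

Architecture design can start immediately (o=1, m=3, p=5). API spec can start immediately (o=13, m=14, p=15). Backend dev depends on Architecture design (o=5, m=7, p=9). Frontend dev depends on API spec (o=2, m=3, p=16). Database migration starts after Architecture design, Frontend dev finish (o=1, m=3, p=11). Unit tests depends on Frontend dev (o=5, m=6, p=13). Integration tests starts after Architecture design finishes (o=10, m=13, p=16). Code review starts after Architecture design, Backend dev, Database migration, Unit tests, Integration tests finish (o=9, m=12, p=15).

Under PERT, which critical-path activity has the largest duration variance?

te_Architecture design = (1 + 4·3 + 5)/6 = 18/6 = 3; σ²_Architecture design = ((5−1)/6)² = 0.444
te_API spec = (13 + 4·14 + 15)/6 = 84/6 = 14; σ²_API spec = ((15−13)/6)² = 0.111
te_Backend dev = (5 + 4·7 + 9)/6 = 42/6 = 7; σ²_Backend dev = ((9−5)/6)² = 0.444
te_Frontend dev = (2 + 4·3 + 16)/6 = 30/6 = 5; σ²_Frontend dev = ((16−2)/6)² = 5.444
te_Database migration = (1 + 4·3 + 11)/6 = 24/6 = 4; σ²_Database migration = ((11−1)/6)² = 2.778
te_Unit tests = (5 + 4·6 + 13)/6 = 42/6 = 7; σ²_Unit tests = ((13−5)/6)² = 1.778
te_Integration tests = (10 + 4·13 + 16)/6 = 78/6 = 13; σ²_Integration tests = ((16−10)/6)² = 1.000
te_Code review = (9 + 4·12 + 15)/6 = 72/6 = 12; σ²_Code review = ((15−9)/6)² = 1.000

Forward pass:
ES_Architecture design = 0; EF_Architecture design = 3
ES_API spec = 0; EF_API spec = 14
ES_Backend dev = 3; EF_Backend dev = 3+7 = 10
ES_Frontend dev = 14; EF_Frontend dev = 14+5 = 19
ES_Database migration = max(EF_Architecture design=3, EF_Frontend dev=19) = 19; EF_Database migration = 19+4 = 23
ES_Unit tests = 19; EF_Unit tests = 19+7 = 26
ES_Integration tests = 3; EF_Integration tests = 3+13 = 16
ES_Code review = max(EF_Architecture design=3, EF_Backend dev=10, EF_Database migration=23, EF_Unit tests=26, EF_Integration tests=16) = 26; EF_Code review = 26+12 = 38
Expected project duration μ = 38 weeks. Critical path: API spec → Frontend dev → Unit tests → Code review.

Variances on critical path: σ²_API spec=0.111, σ²_Frontend dev=5.444, σ²_Unit tests=1.778, σ²_Code review=1.000.
Largest is σ²_Frontend dev = 5.444.

Frontend dev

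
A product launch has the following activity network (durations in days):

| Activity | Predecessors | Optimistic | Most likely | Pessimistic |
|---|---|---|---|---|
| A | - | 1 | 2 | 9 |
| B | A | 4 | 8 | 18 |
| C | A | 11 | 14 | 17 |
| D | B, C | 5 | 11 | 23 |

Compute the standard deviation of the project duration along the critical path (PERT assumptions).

te_A = (1 + 4·2 + 9)/6 = 18/6 = 3; σ²_A = ((9−1)/6)² = 1.778
te_B = (4 + 4·8 + 18)/6 = 54/6 = 9; σ²_B = ((18−4)/6)² = 5.444
te_C = (11 + 4·14 + 17)/6 = 84/6 = 14; σ²_C = ((17−11)/6)² = 1.000
te_D = (5 + 4·11 + 23)/6 = 72/6 = 12; σ²_D = ((23−5)/6)² = 9.000

Forward pass:
ES_A = 0; EF_A = 3
ES_B = 3; EF_B = 3+9 = 12
ES_C = 3; EF_C = 3+14 = 17
ES_D = max(EF_B=12, EF_C=17) = 17; EF_D = 17+12 = 29
Expected project duration μ = 29 days. Critical path: A → C → D.

Variance along critical path = 1.778 + 1.000 + 9.000 = 11.778
σ = √11.778 = 3.432 days

3.43 days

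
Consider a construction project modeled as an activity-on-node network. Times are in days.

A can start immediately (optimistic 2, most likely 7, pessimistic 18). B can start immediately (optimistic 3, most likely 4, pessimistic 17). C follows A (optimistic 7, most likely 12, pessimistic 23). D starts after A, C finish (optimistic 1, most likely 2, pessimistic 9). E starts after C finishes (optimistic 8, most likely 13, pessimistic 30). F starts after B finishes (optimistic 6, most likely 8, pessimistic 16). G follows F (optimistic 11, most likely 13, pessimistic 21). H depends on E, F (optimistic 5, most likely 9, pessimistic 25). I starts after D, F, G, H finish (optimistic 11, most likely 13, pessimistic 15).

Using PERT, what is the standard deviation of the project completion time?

6.26 days

te_A = (2 + 4·7 + 18)/6 = 48/6 = 8; σ²_A = ((18−2)/6)² = 7.111
te_B = (3 + 4·4 + 17)/6 = 36/6 = 6; σ²_B = ((17−3)/6)² = 5.444
te_C = (7 + 4·12 + 23)/6 = 78/6 = 13; σ²_C = ((23−7)/6)² = 7.111
te_D = (1 + 4·2 + 9)/6 = 18/6 = 3; σ²_D = ((9−1)/6)² = 1.778
te_E = (8 + 4·13 + 30)/6 = 90/6 = 15; σ²_E = ((30−8)/6)² = 13.444
te_F = (6 + 4·8 + 16)/6 = 54/6 = 9; σ²_F = ((16−6)/6)² = 2.778
te_G = (11 + 4·13 + 21)/6 = 84/6 = 14; σ²_G = ((21−11)/6)² = 2.778
te_H = (5 + 4·9 + 25)/6 = 66/6 = 11; σ²_H = ((25−5)/6)² = 11.111
te_I = (11 + 4·13 + 15)/6 = 78/6 = 13; σ²_I = ((15−11)/6)² = 0.444

Forward pass:
ES_A = 0; EF_A = 8
ES_B = 0; EF_B = 6
ES_C = 8; EF_C = 8+13 = 21
ES_D = max(EF_A=8, EF_C=21) = 21; EF_D = 21+3 = 24
ES_E = 21; EF_E = 21+15 = 36
ES_F = 6; EF_F = 6+9 = 15
ES_G = 15; EF_G = 15+14 = 29
ES_H = max(EF_E=36, EF_F=15) = 36; EF_H = 36+11 = 47
ES_I = max(EF_D=24, EF_F=15, EF_G=29, EF_H=47) = 47; EF_I = 47+13 = 60
Expected project duration μ = 60 days. Critical path: A → C → E → H → I.

Variance along critical path = 7.111 + 7.111 + 13.444 + 11.111 + 0.444 = 39.222
σ = √39.222 = 6.263 days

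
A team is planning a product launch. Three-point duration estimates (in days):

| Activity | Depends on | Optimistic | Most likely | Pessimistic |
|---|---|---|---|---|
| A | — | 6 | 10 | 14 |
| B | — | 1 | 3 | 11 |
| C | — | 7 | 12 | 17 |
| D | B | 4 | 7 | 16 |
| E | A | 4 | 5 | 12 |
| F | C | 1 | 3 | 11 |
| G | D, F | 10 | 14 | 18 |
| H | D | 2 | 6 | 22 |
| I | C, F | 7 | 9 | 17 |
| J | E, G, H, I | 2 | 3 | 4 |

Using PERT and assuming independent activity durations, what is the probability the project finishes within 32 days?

0.357

te_A = (6 + 4·10 + 14)/6 = 60/6 = 10; σ²_A = ((14−6)/6)² = 1.778
te_B = (1 + 4·3 + 11)/6 = 24/6 = 4; σ²_B = ((11−1)/6)² = 2.778
te_C = (7 + 4·12 + 17)/6 = 72/6 = 12; σ²_C = ((17−7)/6)² = 2.778
te_D = (4 + 4·7 + 16)/6 = 48/6 = 8; σ²_D = ((16−4)/6)² = 4.000
te_E = (4 + 4·5 + 12)/6 = 36/6 = 6; σ²_E = ((12−4)/6)² = 1.778
te_F = (1 + 4·3 + 11)/6 = 24/6 = 4; σ²_F = ((11−1)/6)² = 2.778
te_G = (10 + 4·14 + 18)/6 = 84/6 = 14; σ²_G = ((18−10)/6)² = 1.778
te_H = (2 + 4·6 + 22)/6 = 48/6 = 8; σ²_H = ((22−2)/6)² = 11.111
te_I = (7 + 4·9 + 17)/6 = 60/6 = 10; σ²_I = ((17−7)/6)² = 2.778
te_J = (2 + 4·3 + 4)/6 = 18/6 = 3; σ²_J = ((4−2)/6)² = 0.111

Forward pass:
ES_A = 0; EF_A = 10
ES_B = 0; EF_B = 4
ES_C = 0; EF_C = 12
ES_D = 4; EF_D = 4+8 = 12
ES_E = 10; EF_E = 10+6 = 16
ES_F = 12; EF_F = 12+4 = 16
ES_G = max(EF_D=12, EF_F=16) = 16; EF_G = 16+14 = 30
ES_H = 12; EF_H = 12+8 = 20
ES_I = max(EF_C=12, EF_F=16) = 16; EF_I = 16+10 = 26
ES_J = max(EF_E=16, EF_G=30, EF_H=20, EF_I=26) = 30; EF_J = 30+3 = 33
Expected project duration μ = 33 days. Critical path: C → F → G → J.

Variance along critical path = 2.778 + 2.778 + 1.778 + 0.111 = 7.444; σ = √7.444 = 2.728 days.
Z = (32 − 33) / 2.728 = -0.367
P(T ≤ 32) = Φ(-0.367) ≈ 0.357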